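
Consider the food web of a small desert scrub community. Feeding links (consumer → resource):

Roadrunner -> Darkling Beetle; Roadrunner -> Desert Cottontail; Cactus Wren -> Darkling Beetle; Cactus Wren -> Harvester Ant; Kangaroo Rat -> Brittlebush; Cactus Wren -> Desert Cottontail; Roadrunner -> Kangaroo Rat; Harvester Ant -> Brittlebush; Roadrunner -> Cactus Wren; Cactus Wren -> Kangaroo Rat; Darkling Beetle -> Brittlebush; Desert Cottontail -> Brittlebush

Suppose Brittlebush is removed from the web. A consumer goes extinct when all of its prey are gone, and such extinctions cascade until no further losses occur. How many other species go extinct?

6

Remove Brittlebush.
Round 1: Kangaroo Rat (all prey gone), Darkling Beetle (all prey gone), Desert Cottontail (all prey gone), Harvester Ant (all prey gone) → extinct.
Round 2: Cactus Wren (all prey gone) → extinct.
Round 3: Roadrunner (all prey gone) → extinct.
No further losses. Total secondary extinctions: 6.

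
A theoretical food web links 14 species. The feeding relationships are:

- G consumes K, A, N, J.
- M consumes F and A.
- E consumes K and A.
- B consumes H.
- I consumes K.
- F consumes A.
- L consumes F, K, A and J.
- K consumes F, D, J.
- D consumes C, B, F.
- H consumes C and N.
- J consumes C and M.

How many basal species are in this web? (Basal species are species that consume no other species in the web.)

3

Basal species (no prey listed): A, N, C.
Count: 3.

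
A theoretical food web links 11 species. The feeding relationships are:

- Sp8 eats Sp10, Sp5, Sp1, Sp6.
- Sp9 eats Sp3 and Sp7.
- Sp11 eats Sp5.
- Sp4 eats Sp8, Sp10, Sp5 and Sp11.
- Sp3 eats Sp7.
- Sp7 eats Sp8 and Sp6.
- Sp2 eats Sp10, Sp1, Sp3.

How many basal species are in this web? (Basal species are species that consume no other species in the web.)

4

Basal species (no prey listed): Sp6, Sp1, Sp5, Sp10.
Count: 4.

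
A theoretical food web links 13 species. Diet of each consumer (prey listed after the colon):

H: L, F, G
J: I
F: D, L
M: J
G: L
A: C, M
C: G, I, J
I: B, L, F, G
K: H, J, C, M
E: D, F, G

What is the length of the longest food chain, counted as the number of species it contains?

One longest chain: D → F → I → J → C → A.
It has 6 species and 5 links.

6 species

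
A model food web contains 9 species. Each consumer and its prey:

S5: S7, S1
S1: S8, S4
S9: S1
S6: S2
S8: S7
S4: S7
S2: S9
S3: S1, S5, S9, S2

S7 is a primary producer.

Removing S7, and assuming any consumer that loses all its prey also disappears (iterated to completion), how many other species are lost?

Remove S7.
Round 1: S8 (all prey gone), S4 (all prey gone) → extinct.
Round 2: S1 (all prey gone) → extinct.
Round 3: S5 (all prey gone), S9 (all prey gone) → extinct.
Round 4: S2 (all prey gone) → extinct.
Round 5: S3 (all prey gone), S6 (all prey gone) → extinct.
No further losses. Total secondary extinctions: 8.

8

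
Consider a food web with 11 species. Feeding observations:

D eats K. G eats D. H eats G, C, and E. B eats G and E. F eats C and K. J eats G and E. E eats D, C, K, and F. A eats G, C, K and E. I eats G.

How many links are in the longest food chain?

One longest chain: K → D → G → B.
It has 4 species and 3 links.

3 links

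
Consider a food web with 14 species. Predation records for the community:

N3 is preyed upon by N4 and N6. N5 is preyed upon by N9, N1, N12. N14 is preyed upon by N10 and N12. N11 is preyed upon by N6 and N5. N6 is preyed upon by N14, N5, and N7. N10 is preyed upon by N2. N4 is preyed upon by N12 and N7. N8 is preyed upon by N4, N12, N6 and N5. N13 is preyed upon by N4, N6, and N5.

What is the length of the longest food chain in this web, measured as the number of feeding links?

One longest chain: N3 → N6 → N14 → N10 → N2.
It has 5 species and 4 links.

4 links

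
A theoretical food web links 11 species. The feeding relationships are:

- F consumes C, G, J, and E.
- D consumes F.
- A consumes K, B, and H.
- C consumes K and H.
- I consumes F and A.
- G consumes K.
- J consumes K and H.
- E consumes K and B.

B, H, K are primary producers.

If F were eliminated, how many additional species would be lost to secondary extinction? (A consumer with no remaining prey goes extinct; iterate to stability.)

1

Remove F.
Round 1: D (all prey gone) → extinct.
No further losses. Total secondary extinctions: 1.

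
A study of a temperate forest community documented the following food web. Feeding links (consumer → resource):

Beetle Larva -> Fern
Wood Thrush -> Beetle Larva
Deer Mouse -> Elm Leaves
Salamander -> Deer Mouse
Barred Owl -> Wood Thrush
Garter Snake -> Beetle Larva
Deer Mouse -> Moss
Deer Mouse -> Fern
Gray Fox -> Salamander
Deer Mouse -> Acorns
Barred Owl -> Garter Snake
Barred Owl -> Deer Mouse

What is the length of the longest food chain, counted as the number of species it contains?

One longest chain: Acorns → Deer Mouse → Salamander → Gray Fox.
It has 4 species and 3 links.

4 species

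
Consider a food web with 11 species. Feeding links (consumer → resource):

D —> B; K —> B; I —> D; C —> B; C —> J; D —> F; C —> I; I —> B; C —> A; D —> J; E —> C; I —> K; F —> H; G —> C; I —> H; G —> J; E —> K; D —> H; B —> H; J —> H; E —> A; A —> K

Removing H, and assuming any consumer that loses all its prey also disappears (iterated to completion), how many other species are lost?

10

Remove H.
Round 1: J (all prey gone), B (all prey gone), F (all prey gone) → extinct.
Round 2: D (all prey gone), K (all prey gone) → extinct.
Round 3: I (all prey gone), A (all prey gone) → extinct.
Round 4: C (all prey gone) → extinct.
Round 5: G (all prey gone), E (all prey gone) → extinct.
No further losses. Total secondary extinctions: 10.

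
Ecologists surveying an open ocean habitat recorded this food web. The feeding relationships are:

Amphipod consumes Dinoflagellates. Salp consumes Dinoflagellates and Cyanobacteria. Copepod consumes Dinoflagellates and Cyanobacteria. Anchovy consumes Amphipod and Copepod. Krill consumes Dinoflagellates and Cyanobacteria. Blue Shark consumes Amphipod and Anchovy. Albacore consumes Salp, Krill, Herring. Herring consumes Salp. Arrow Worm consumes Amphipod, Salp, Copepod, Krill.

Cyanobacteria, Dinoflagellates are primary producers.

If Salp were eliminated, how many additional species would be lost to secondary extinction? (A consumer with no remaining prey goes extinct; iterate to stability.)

Remove Salp.
Round 1: Herring (all prey gone) → extinct.
No further losses. Total secondary extinctions: 1.

1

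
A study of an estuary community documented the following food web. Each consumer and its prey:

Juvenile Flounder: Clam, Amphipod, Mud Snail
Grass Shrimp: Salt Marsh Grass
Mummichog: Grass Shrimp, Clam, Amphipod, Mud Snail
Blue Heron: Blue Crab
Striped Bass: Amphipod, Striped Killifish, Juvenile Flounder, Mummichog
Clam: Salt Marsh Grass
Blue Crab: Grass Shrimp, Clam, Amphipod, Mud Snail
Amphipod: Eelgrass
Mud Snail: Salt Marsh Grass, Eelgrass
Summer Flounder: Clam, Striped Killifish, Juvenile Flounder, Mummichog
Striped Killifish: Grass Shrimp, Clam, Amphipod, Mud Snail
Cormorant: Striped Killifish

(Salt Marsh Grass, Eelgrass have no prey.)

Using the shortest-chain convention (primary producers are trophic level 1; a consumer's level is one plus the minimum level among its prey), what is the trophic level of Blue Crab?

Salt Marsh Grass is a producer → level 1.
Grass Shrimp eats Salt Marsh Grass → level 2.
Blue Crab eats Grass Shrimp → level 3.
No prey of Blue Crab is below level 2, so 3 is the minimum.

Trophic level 3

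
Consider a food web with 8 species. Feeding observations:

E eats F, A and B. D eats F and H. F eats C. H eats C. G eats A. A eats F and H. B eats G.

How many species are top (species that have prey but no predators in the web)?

2

Top species (has prey, but nothing eats it): D, E.
Count: 2.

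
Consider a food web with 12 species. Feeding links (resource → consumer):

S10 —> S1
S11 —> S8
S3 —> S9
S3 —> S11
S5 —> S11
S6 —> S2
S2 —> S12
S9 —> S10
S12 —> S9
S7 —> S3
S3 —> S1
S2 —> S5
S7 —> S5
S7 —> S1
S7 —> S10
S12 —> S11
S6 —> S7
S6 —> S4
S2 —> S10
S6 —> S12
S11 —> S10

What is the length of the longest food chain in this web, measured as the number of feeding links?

One longest chain: S6 → S2 → S12 → S11 → S10 → S1.
It has 6 species and 5 links.

5 links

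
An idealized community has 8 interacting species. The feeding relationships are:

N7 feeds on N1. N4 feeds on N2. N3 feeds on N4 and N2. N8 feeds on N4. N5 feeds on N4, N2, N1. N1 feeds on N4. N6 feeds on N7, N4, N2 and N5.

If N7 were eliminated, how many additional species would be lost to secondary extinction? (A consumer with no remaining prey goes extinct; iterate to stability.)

Remove N7.
Every predator of it retains at least one other prey: N6 still has N2, N4, N5.
No consumer loses all prey, so no secondary extinctions occur.

0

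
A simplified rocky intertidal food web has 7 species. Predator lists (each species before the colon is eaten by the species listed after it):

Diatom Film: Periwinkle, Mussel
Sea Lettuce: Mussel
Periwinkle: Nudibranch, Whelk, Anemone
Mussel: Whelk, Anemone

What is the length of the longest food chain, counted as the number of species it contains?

3 species

One longest chain: Diatom Film → Periwinkle → Nudibranch.
It has 3 species and 2 links.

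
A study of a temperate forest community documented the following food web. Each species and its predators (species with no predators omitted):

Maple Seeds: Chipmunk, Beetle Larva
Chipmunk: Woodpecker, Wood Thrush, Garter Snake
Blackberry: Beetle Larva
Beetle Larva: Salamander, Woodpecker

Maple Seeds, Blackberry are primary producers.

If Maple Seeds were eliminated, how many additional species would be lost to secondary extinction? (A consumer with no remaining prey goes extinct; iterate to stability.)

Remove Maple Seeds.
Round 1: Chipmunk (all prey gone) → extinct.
Round 2: Wood Thrush (all prey gone), Garter Snake (all prey gone) → extinct.
No further losses. Total secondary extinctions: 3.

3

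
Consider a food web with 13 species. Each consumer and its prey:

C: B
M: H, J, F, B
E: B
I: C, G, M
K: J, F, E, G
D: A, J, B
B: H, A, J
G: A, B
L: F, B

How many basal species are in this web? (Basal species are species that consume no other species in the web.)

4

Basal species (no prey listed): H, A, J, F.
Count: 4.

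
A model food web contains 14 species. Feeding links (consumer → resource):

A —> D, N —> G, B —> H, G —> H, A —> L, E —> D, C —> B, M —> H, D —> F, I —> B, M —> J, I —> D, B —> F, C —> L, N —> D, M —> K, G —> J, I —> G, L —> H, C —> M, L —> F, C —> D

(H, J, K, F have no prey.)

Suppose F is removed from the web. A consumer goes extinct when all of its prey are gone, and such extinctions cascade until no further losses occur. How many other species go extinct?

Remove F.
Round 1: D (all prey gone) → extinct.
Round 2: E (all prey gone) → extinct.
No further losses. Total secondary extinctions: 2.

2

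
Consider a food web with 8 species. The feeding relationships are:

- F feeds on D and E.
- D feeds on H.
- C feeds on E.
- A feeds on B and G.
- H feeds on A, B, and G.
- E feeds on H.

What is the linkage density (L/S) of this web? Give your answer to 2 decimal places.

There are L = 10 links among S = 8 species.
L/S = 10/8 = 1.2500 ≈ 1.25.

L/S = 1.25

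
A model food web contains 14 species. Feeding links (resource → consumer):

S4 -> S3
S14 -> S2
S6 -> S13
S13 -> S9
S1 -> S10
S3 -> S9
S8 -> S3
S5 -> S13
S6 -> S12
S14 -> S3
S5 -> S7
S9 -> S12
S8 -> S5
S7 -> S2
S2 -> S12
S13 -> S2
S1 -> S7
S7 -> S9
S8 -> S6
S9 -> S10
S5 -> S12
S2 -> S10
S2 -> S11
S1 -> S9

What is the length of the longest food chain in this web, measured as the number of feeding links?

4 links

One longest chain: S8 → S5 → S13 → S2 → S11.
It has 5 species and 4 links.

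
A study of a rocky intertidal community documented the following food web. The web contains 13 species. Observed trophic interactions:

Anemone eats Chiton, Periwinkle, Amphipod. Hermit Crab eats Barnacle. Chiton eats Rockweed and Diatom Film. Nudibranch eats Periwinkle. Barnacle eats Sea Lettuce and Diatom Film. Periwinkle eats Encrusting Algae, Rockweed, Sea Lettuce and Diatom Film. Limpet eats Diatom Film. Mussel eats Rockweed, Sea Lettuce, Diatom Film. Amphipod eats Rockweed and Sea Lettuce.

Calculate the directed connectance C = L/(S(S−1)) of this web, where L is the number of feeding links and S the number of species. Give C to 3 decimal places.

C = 0.122

The web has S = 13 species and L = 19 feeding links.
C = L / (S(S−1)) = 19 / 156 = 0.1218 ≈ 0.122.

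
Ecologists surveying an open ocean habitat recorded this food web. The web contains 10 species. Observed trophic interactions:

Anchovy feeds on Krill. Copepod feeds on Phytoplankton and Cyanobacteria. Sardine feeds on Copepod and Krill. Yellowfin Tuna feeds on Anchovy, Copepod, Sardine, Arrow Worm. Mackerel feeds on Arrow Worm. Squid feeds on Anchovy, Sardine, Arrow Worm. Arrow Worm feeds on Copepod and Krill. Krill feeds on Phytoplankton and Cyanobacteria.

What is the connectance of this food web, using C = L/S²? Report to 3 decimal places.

The web has S = 10 species and L = 17 feeding links.
C = L / S² = 17 / 100 = 0.1700 ≈ 0.170.

C = 0.170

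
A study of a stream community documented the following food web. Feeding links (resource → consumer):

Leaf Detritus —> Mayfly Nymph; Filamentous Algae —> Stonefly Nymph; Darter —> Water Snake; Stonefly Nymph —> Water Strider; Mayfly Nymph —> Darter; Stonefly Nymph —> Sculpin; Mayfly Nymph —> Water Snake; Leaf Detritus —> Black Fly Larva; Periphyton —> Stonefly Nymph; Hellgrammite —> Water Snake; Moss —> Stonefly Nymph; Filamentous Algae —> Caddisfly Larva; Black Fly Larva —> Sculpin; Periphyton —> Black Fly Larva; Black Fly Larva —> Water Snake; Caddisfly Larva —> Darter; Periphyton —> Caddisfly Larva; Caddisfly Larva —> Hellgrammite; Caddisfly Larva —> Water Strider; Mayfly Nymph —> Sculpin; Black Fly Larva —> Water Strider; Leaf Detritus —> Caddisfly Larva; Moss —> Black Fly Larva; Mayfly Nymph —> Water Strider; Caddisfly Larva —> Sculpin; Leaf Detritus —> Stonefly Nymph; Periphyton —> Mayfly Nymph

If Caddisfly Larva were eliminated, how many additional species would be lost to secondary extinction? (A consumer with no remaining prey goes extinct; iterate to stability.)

1

Remove Caddisfly Larva.
Round 1: Hellgrammite (all prey gone) → extinct.
No further losses. Total secondary extinctions: 1.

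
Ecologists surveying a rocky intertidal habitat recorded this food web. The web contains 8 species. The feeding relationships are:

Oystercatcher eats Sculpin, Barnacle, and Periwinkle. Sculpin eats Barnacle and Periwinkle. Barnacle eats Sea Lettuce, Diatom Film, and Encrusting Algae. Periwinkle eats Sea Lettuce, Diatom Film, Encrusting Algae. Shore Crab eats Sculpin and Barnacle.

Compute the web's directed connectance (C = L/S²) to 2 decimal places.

The web has S = 8 species and L = 13 feeding links.
C = L / S² = 13 / 64 = 0.2031 ≈ 0.20.

C = 0.20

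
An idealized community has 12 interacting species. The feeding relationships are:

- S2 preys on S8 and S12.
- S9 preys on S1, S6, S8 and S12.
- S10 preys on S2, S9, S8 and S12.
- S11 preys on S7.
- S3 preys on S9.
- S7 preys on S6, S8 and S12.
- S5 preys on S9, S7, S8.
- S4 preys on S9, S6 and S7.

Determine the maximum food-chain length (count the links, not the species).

2 links

One longest chain: S12 → S9 → S5.
It has 3 species and 2 links.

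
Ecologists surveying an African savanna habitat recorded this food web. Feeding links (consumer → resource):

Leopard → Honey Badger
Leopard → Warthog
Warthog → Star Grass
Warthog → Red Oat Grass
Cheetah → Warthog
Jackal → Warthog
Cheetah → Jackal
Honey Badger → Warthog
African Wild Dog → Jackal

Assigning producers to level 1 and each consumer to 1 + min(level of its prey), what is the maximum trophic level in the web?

Producers (level 1): Red Oat Grass, Star Grass.
Following each consumer down to its lowest-level prey: Red Oat Grass → Warthog → Jackal → African Wild Dog (levels 1 through 4).
All prey of African Wild Dog (Jackal 3) are at level 3 or above, so African Wild Dog is at level 1 + 3 = 4.
Every consumer has at least one prey at level 3 or below, so none exceeds level 4.

4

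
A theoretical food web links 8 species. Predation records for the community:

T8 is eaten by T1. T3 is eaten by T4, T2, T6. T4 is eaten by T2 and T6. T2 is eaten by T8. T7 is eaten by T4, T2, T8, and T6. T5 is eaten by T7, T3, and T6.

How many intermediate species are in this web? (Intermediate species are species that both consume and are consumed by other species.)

5

Intermediate species (has both prey and predators): T7, T3, T4, T2, T8.
Count: 5.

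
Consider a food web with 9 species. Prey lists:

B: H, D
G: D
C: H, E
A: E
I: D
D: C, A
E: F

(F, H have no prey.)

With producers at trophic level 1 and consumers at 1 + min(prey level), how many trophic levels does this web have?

Producers (level 1): F, H.
Following each consumer down to its lowest-level prey: H → C → D → I (levels 1 through 4).
All prey of I (D 3) are at level 3 or above, so I is at level 1 + 3 = 4.
Every consumer has at least one prey at level 3 or below, so none exceeds level 4.

4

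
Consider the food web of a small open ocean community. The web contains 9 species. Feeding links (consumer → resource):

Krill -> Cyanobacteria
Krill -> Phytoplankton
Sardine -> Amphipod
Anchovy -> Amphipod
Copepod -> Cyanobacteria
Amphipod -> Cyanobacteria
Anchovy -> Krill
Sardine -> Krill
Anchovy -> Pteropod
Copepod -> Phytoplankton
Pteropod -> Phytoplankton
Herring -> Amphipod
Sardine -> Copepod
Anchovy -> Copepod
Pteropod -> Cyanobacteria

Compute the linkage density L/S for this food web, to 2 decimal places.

There are L = 15 links among S = 9 species.
L/S = 15/9 = 1.6667 ≈ 1.67.

L/S = 1.67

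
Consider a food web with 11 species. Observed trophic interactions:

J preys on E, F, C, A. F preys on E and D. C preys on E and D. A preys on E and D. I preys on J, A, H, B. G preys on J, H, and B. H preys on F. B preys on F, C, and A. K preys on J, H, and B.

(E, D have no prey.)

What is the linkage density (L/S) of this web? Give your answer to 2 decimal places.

There are L = 24 links among S = 11 species.
L/S = 24/11 = 2.1818 ≈ 2.18.

L/S = 2.18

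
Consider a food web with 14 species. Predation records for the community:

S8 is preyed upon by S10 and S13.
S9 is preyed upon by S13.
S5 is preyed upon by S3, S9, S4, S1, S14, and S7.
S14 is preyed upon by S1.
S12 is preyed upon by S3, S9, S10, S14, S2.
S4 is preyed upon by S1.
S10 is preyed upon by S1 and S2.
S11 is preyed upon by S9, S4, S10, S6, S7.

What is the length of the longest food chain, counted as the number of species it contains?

3 species

One longest chain: S11 → S10 → S2.
It has 3 species and 2 links.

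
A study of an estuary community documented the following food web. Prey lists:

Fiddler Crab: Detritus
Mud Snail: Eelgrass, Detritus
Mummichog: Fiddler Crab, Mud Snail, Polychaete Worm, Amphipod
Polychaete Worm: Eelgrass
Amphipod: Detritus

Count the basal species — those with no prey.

2

Basal species (no prey listed): Eelgrass, Detritus.
Count: 2.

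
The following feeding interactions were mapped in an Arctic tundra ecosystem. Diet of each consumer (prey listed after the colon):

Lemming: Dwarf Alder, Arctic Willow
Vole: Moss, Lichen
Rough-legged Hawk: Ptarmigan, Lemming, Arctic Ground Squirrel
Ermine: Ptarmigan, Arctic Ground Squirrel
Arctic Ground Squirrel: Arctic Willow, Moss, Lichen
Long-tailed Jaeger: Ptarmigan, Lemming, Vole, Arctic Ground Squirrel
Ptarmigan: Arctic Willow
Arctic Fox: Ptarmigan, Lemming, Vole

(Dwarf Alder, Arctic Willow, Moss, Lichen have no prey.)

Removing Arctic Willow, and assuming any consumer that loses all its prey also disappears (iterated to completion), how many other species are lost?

1

Remove Arctic Willow.
Round 1: Ptarmigan (all prey gone) → extinct.
No further losses. Total secondary extinctions: 1.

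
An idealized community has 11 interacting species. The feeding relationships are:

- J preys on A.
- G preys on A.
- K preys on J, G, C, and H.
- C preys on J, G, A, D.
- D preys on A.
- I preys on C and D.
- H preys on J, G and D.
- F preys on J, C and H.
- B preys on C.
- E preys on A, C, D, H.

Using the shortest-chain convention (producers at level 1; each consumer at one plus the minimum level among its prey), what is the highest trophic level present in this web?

3

Producers (level 1): A.
Following each consumer down to its lowest-level prey: A → D → H (levels 1 through 3).
All prey of H (D 2, G 2, J 2) are at level 2 or above, so H is at level 1 + 2 = 3.
Every consumer has at least one prey at level 2 or below, so none exceeds level 3.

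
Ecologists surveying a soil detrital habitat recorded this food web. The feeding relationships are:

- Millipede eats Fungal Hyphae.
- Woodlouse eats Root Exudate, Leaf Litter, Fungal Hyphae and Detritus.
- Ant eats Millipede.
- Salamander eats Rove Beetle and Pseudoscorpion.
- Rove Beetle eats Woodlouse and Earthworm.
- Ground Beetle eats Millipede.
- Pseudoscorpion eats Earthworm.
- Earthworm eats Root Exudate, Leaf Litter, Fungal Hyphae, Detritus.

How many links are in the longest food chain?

3 links

One longest chain: Leaf Litter → Earthworm → Rove Beetle → Salamander.
It has 4 species and 3 links.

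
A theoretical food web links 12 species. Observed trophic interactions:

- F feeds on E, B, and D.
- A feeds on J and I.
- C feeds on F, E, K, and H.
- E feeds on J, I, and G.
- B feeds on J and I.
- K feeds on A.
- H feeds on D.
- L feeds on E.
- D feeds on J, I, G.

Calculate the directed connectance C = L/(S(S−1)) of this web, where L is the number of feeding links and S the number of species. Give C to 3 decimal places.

The web has S = 12 species and L = 20 feeding links.
C = L / (S(S−1)) = 20 / 132 = 0.1515 ≈ 0.152.

C = 0.152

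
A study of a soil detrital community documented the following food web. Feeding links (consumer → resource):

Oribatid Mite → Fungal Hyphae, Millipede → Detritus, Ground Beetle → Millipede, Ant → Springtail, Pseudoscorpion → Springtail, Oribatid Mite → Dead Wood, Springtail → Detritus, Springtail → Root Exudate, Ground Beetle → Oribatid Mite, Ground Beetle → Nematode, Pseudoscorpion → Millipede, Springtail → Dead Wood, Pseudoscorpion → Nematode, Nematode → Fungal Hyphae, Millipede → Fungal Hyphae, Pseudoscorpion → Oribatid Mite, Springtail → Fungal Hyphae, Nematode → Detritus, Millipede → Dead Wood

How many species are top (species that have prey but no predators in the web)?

Top species (has prey, but nothing eats it): Pseudoscorpion, Ant, Ground Beetle.
Count: 3.

3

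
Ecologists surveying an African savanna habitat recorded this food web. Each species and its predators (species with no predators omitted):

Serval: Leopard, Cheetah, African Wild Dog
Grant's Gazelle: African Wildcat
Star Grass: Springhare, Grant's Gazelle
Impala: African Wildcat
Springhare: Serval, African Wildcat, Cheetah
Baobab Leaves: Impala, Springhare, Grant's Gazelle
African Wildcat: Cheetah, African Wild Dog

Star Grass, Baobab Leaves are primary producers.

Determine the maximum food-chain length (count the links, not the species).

One longest chain: Star Grass → Springhare → Serval → Leopard.
It has 4 species and 3 links.

3 links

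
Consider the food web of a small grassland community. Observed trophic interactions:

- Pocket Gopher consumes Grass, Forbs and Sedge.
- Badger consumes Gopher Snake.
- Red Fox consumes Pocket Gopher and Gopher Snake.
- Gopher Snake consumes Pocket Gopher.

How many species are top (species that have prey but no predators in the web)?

Top species (has prey, but nothing eats it): Badger, Red Fox.
Count: 2.

2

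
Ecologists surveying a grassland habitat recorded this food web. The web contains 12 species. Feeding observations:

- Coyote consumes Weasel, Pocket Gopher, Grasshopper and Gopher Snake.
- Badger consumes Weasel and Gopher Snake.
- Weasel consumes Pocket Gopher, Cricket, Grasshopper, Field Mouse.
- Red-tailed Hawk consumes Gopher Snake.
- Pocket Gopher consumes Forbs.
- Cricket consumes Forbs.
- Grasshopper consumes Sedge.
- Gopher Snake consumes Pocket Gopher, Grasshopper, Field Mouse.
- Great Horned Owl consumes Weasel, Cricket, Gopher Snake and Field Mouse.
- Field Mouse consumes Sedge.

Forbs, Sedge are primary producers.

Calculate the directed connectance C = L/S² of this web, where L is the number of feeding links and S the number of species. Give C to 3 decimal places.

The web has S = 12 species and L = 22 feeding links.
C = L / S² = 22 / 144 = 0.1528 ≈ 0.153.

C = 0.153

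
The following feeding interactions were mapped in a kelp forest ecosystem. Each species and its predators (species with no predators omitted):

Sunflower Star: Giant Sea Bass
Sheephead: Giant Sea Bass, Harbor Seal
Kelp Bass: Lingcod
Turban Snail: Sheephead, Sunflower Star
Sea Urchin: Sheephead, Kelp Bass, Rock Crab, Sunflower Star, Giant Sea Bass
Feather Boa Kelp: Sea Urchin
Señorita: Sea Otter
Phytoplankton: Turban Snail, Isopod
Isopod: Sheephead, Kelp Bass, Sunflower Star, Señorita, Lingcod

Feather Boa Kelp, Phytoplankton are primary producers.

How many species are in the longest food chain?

4 species

One longest chain: Phytoplankton → Turban Snail → Sunflower Star → Giant Sea Bass.
It has 4 species and 3 links.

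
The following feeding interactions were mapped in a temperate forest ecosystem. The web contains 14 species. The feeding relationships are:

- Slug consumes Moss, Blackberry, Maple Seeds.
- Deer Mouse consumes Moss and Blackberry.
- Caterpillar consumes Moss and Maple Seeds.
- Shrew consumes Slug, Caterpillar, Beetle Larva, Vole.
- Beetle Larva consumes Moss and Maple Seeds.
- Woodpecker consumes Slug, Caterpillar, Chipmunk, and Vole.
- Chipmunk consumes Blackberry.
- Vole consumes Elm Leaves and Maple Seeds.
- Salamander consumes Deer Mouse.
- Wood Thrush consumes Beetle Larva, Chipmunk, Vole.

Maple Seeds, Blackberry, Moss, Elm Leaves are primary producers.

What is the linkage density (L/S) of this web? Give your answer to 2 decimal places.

L/S = 1.71

There are L = 24 links among S = 14 species.
L/S = 24/14 = 1.7143 ≈ 1.71.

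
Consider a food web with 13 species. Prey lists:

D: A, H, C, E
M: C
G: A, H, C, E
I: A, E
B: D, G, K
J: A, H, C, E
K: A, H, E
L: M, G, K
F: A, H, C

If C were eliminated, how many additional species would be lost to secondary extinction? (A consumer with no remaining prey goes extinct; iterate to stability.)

Remove C.
Round 1: M (all prey gone) → extinct.
No further losses. Total secondary extinctions: 1.

1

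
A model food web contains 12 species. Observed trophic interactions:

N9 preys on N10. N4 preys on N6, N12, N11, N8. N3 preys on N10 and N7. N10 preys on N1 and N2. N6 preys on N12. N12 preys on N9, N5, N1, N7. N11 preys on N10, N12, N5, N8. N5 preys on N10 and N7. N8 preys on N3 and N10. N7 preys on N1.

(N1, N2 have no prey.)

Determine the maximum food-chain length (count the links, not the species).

5 links

One longest chain: N1 → N7 → N3 → N8 → N11 → N4.
It has 6 species and 5 links.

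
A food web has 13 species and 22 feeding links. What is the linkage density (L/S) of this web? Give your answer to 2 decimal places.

There are L = 22 links among S = 13 species.
L/S = 22/13 = 1.6923 ≈ 1.69.

L/S = 1.69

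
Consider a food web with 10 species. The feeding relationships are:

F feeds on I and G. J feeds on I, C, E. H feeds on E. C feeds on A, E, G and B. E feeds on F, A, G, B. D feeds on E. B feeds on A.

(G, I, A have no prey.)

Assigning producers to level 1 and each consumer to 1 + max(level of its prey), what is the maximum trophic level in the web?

Producers (level 1): G, I, A.
A → B → E → C → J gives J level 5.
No species has a prey at level 5, so no species reaches level 6.

5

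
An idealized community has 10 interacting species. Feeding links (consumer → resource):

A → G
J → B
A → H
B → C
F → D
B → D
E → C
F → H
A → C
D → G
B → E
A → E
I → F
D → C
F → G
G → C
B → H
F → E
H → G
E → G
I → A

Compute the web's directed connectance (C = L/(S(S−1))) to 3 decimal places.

The web has S = 10 species and L = 21 feeding links.
C = L / (S(S−1)) = 21 / 90 = 0.2333 ≈ 0.233.

C = 0.233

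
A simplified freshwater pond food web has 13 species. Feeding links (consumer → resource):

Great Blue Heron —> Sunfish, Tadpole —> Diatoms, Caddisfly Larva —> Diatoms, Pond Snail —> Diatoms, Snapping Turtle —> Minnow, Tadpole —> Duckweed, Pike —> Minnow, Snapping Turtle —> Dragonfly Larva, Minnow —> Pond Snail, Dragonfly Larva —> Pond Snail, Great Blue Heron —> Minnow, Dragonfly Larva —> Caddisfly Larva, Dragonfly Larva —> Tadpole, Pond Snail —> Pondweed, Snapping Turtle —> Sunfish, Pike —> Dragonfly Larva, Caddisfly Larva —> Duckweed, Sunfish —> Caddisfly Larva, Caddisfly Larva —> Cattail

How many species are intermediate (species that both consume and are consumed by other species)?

6

Intermediate species (has both prey and predators): Pond Snail, Tadpole, Caddisfly Larva, Minnow, Sunfish, Dragonfly Larva.
Count: 6.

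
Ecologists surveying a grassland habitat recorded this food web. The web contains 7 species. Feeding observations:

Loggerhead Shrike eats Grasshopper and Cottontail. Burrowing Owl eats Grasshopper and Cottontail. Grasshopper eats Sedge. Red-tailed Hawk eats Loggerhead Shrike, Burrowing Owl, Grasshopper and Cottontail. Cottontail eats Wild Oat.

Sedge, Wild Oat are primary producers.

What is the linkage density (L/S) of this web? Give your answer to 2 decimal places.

There are L = 10 links among S = 7 species.
L/S = 10/7 = 1.4286 ≈ 1.43.

L/S = 1.43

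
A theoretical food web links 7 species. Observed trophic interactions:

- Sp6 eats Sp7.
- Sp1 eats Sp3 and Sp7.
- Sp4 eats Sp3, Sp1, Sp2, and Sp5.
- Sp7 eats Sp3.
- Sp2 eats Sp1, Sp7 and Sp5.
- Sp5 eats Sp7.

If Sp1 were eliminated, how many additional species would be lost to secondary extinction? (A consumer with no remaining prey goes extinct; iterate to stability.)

0

Remove Sp1.
Every predator of it retains at least one other prey: Sp2 still has Sp7, Sp5; Sp4 still has Sp3, Sp5, Sp2.
No consumer loses all prey, so no secondary extinctions occur.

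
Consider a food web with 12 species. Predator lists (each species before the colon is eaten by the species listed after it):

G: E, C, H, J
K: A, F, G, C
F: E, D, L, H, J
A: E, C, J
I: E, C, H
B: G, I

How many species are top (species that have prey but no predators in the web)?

Top species (has prey, but nothing eats it): E, C, D, L, H, J.
Count: 6.

6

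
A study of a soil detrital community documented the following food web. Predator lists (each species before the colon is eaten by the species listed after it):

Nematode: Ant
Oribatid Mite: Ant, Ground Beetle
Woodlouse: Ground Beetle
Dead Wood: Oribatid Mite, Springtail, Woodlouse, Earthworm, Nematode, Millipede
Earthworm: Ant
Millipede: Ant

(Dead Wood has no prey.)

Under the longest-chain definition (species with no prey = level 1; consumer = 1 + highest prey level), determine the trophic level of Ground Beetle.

Dead Wood has no prey (basal) → level 1.
Oribatid Mite eats Dead Wood → level 2.
Ground Beetle eats Oribatid Mite (level 2); other prey at levels: Woodlouse 2 → level 3.

Trophic level 3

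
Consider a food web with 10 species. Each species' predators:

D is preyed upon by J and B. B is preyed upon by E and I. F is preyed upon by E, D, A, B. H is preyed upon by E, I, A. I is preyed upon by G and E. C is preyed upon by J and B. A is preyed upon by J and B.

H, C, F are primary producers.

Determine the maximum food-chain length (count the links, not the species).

4 links

One longest chain: F → D → B → I → E.
It has 5 species and 4 links.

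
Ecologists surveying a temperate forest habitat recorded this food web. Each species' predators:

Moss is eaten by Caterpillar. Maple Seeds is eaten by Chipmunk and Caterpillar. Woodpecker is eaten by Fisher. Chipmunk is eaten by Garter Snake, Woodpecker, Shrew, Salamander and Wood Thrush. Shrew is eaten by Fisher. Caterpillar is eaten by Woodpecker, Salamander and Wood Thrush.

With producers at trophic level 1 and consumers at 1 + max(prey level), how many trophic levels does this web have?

Producers (level 1): Maple Seeds, Moss.
Maple Seeds → Chipmunk → Shrew → Fisher gives Fisher level 4.
No species has a prey at level 4, so no species reaches level 5.

4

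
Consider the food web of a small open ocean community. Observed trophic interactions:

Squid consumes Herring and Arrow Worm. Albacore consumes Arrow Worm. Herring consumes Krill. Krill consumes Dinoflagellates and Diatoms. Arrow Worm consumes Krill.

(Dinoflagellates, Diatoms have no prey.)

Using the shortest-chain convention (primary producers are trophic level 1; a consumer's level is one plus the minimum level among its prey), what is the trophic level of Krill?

Trophic level 2

Dinoflagellates is a producer → level 1.
Krill eats Dinoflagellates → level 2.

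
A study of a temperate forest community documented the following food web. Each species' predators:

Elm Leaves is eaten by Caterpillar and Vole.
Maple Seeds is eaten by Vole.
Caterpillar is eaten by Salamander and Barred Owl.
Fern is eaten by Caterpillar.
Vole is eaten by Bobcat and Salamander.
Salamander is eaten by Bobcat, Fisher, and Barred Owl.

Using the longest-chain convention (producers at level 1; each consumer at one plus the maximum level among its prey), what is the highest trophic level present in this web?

4

Producers (level 1): Maple Seeds, Fern, Elm Leaves.
Fern → Caterpillar → Salamander → Barred Owl gives Barred Owl level 4.
No species has a prey at level 4, so no species reaches level 5.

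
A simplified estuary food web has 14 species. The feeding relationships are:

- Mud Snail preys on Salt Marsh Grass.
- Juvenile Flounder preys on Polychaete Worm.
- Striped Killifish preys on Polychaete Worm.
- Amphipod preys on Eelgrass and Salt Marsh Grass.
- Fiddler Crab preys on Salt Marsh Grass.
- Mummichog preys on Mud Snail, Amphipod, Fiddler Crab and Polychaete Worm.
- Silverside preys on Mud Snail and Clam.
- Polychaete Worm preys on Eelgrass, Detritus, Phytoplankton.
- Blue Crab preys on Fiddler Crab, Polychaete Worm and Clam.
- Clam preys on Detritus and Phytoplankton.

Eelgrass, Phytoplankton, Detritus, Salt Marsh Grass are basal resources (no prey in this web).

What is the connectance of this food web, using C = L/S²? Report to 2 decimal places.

The web has S = 14 species and L = 20 feeding links.
C = L / S² = 20 / 196 = 0.1020 ≈ 0.10.

C = 0.10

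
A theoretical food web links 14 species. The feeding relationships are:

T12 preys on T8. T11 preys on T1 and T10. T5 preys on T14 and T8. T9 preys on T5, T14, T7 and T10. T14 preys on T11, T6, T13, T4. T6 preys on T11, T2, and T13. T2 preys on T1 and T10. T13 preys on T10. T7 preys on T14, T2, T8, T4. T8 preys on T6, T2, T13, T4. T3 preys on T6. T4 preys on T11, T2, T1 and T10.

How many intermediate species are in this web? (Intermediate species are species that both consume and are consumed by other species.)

9

Intermediate species (has both prey and predators): T13, T2, T11, T4, T6, T8, T14, T7, T5.
Count: 9.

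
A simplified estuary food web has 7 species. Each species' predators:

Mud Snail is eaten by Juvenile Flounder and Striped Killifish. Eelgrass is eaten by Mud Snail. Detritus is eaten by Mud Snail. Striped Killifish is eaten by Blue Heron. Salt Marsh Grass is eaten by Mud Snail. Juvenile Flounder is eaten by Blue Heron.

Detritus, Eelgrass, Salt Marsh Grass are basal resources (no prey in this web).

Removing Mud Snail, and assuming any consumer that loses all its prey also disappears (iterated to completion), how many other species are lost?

Remove Mud Snail.
Round 1: Juvenile Flounder (all prey gone), Striped Killifish (all prey gone) → extinct.
Round 2: Blue Heron (all prey gone) → extinct.
No further losses. Total secondary extinctions: 3.

3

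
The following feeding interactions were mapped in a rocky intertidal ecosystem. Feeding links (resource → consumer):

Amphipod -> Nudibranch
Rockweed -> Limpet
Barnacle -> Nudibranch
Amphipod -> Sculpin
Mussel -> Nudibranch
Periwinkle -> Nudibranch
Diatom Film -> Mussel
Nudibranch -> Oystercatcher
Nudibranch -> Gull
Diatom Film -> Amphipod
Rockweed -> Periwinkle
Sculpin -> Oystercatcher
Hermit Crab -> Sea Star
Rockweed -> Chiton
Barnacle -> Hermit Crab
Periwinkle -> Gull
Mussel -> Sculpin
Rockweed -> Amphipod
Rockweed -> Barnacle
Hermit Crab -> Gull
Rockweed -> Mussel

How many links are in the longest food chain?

One longest chain: Rockweed → Barnacle → Hermit Crab → Gull.
It has 4 species and 3 links.

3 links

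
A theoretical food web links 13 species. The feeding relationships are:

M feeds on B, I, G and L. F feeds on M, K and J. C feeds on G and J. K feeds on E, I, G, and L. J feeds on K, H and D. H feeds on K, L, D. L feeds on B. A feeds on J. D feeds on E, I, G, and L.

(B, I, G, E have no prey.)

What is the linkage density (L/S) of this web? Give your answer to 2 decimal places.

L/S = 1.92

There are L = 25 links among S = 13 species.
L/S = 25/13 = 1.9231 ≈ 1.92.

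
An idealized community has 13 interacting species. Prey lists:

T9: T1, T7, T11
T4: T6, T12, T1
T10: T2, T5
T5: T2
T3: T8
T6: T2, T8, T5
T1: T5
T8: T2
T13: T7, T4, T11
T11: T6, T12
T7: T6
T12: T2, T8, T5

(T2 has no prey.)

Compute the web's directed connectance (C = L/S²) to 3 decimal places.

The web has S = 13 species and L = 24 feeding links.
C = L / S² = 24 / 169 = 0.1420 ≈ 0.142.

C = 0.142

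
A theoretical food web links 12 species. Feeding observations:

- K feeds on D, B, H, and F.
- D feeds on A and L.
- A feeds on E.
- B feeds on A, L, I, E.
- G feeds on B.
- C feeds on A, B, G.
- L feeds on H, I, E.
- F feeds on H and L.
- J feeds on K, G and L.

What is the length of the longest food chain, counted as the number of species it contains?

5 species

One longest chain: E → A → B → G → C.
It has 5 species and 4 links.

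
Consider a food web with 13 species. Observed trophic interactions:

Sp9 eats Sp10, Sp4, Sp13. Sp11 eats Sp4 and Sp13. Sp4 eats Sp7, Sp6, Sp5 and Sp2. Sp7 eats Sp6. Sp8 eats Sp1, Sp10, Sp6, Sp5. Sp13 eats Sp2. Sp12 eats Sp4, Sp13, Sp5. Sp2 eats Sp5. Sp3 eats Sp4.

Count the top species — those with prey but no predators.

Top species (has prey, but nothing eats it): Sp8, Sp11, Sp9, Sp12, Sp3.
Count: 5.

5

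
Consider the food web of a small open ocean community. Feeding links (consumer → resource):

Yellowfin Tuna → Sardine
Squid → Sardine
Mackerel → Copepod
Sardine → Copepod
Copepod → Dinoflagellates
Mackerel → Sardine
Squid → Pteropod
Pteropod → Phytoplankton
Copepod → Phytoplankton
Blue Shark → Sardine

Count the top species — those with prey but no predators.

Top species (has prey, but nothing eats it): Blue Shark, Yellowfin Tuna, Mackerel, Squid.
Count: 4.

4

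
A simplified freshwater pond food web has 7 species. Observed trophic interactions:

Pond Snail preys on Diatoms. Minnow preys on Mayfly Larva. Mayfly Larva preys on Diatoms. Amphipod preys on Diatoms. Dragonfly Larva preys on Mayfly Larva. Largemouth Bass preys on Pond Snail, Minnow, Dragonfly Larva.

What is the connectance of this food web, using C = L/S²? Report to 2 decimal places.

The web has S = 7 species and L = 8 feeding links.
C = L / S² = 8 / 49 = 0.1633 ≈ 0.16.

C = 0.16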